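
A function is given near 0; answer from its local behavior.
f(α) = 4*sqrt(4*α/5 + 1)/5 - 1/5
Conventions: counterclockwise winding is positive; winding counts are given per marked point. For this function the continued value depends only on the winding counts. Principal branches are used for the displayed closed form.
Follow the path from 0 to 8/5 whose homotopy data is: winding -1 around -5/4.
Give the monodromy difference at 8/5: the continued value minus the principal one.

The rational part is single-valued and drops out of the difference; each branch term changes only by its own monodromy.
(4/5)*sqrt(1 - α/(-5/4)): winding -1 is odd, the square root flips sign, contributing -2*(4/5)*sqrt(1 - (8/5)/(-5/4)) = -2*(4/5)*sqrt(57/25) = -(8/25)*sqrt(57).
Summing the contributions at α = 8/5 gives -(8/25)*sqrt(57).

Continued minus principal equals -(8/25)*sqrt(57).


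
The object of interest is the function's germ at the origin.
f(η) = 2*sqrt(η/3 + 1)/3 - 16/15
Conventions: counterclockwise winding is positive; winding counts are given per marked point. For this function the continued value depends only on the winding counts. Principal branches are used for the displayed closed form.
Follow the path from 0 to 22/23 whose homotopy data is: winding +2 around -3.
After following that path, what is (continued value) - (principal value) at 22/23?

The rational part is single-valued and drops out of the difference; each branch term changes only by its own monodromy.
(2/3)*sqrt(1 - η/(-3)): winding +2 is even, the square root returns to the same sheet, contribution 0.
Summing the contributions at η = 22/23 gives 0.

Continued minus principal equals 0.


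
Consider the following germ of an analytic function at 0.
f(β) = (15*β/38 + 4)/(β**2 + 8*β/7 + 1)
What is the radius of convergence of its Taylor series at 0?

Denominator factor (β**2 + 8*β/7 + 1): discriminant -132/49, complex-conjugate roots (-4/7) + ((1/7)*sqrt(33))*i and (-4/7) - ((1/7)*sqrt(33))*i; poles of order 1, moduli 1 and 1.
The radius of convergence is the smallest modulus among the singular points: 1.

The radius of convergence is 1.


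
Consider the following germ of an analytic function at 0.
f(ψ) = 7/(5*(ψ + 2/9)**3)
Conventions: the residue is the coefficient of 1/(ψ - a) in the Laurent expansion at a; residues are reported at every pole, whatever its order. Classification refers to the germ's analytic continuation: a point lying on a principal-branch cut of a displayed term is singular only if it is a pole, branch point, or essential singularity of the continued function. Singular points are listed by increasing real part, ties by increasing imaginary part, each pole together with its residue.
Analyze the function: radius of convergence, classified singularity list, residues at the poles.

Radius of convergence at 0: 2/9.
At -2/9: a pole of order 3; residue 0.

Denominator factor (ψ + 2/9)^3: pole of order 3 at -2/9, modulus 2/9.
The radius of convergence is the smallest modulus among the singular points: 2/9.
At the order-3 pole -2/9 set g(ψ) = (ψ - (-2/9))^3*f(ψ) = 7/5.
Order-3 pole: residue = g''(a)/2; g''(-2/9) = 0, so the residue is 0.


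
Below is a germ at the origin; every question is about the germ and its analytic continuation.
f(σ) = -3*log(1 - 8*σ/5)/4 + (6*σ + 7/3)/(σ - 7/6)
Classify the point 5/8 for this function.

The point is a logarithmic branch point.

The term (-3/4)*log(1 - σ/(5/8)) has argument 1 - 5/8/(5/8) = 0 at 5/8: a logarithmic (infinitely-sheeted) branch point; the remaining terms are analytic or single-valued there.


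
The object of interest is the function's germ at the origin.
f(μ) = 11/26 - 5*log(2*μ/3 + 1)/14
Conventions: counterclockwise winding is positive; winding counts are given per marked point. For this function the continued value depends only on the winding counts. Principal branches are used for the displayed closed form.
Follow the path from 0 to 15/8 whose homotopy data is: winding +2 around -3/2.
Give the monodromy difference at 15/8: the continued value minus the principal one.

Continued minus principal equals -(10/7)*pi*i.

The rational part is single-valued and drops out of the difference; each branch term changes only by its own monodromy.
(-5/14)*log(1 - μ/(-3/2)): each positive loop around -3/2 adds 2*pi*i to the log, so winding +2 contributes (-5/14)*(2)*2*pi*i = -(10/7)*pi*i.
Summing the contributions at μ = 15/8 gives -(10/7)*pi*i.


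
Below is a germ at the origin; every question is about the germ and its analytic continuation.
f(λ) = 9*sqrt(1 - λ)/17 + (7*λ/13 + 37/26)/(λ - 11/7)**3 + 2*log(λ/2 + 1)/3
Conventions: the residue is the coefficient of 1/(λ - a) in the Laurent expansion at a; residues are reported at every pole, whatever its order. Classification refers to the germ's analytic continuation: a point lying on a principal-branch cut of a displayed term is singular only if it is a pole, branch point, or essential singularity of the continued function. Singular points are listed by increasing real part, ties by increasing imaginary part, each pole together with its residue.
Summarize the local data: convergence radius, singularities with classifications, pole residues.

Denominator factor (λ - 11/7)^3: pole of order 3 at 11/7, modulus 11/7.
Branch term (2/3)*log(1 - λ/(-2)): its argument vanishes at λ = -2, a logarithmic branch point, modulus 2.
Branch term (9/17)*sqrt(1 - λ/(1)): its argument vanishes at λ = 1, a square-root branch point, modulus 1.
The radius of convergence is the smallest modulus among the singular points: 1.
The branch terms are analytic at 11/7 and contribute nothing to the residue; only the rational part matters.
At the order-3 pole 11/7 set g(λ) = (λ - (11/7))^3*(rational part) = 7*λ/13 + 37/26.
Order-3 pole: residue = g''(a)/2; g''(11/7) = 0, so the residue is 0.
List the singular points by increasing real part (a conjugate pair: the negative imaginary part first).

Radius of convergence at 0: 1.
At -2: a logarithmic branch point.
At 1: an algebraic (square-root) branch point.
At 11/7: a pole of order 3; residue 0.


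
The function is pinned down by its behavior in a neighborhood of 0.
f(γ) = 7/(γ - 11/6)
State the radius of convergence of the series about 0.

Denominator factor (γ - 11/6): pole of order 1 at 11/6, modulus 11/6.
The radius of convergence is the smallest modulus among the singular points: 11/6.

The radius of convergence is 11/6.


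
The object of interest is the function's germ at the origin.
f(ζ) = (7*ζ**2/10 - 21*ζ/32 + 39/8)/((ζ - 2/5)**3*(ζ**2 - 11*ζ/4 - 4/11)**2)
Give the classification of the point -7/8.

Denominator factors: ζ**2 - 11*ζ/4 - 4/11 = 1977/704 at ζ = -7/8; ζ - 2/5 = -51/40 at ζ = -7/8 — none vanishes.
So the germ continues analytically to -7/8.

The point is a regular point.


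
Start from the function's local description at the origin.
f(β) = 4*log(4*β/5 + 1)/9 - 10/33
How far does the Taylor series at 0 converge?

Branch term (4/9)*log(1 - β/(-5/4)): its argument vanishes at β = -5/4, a logarithmic branch point, modulus 5/4.
The radius of convergence is the smallest modulus among the singular points: 5/4.

The radius of convergence is 5/4.


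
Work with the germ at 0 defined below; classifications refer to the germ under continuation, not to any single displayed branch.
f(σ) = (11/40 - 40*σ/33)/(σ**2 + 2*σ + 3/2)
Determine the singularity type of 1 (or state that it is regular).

The point is a regular point.

Denominator factors: σ**2 + 2*σ + 3/2 = 9/2 at σ = 1 — none vanishes.
So the germ continues analytically to 1.


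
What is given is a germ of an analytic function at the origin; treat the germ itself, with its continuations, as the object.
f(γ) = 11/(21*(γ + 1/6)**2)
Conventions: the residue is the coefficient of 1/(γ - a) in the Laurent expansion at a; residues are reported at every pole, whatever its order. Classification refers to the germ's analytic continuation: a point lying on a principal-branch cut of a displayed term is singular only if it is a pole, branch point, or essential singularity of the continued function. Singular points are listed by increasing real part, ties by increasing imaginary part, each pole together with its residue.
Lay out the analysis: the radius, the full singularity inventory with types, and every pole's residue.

Denominator factor (γ + 1/6)^2: pole of order 2 at -1/6, modulus 1/6.
The radius of convergence is the smallest modulus among the singular points: 1/6.
At the order-2 pole -1/6 set g(γ) = (γ - (-1/6))^2*f(γ) = 11/21.
Order-2 pole: residue = g'(a); g'(-1/6) = 0, so the residue is 0.

Radius of convergence at 0: 1/6.
At -1/6: a pole of order 2; residue 0.


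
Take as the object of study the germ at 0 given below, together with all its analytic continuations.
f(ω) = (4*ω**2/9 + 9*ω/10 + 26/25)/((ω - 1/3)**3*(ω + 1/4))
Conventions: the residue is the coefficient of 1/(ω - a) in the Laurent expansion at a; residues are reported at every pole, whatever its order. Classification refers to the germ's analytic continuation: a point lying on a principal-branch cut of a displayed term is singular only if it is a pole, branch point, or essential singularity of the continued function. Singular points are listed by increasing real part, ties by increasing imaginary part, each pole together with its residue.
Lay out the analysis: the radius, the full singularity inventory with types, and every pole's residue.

Denominator factor (ω + 1/4): pole of order 1 at -1/4, modulus 1/4.
Denominator factor (ω - 1/3)^3: pole of order 3 at 1/3, modulus 1/3.
The radius of convergence is the smallest modulus among the singular points: 1/4.
At the order-1 pole -1/4 set g(ω) = (ω - (-1/4))*f(ω) = (4*ω**2/9 + 9*ω/10 + 26/25)/(ω - 1/3)**3.
Simple pole: residue = g(a) at a = -1/4, which is -36408/8575.
At the order-3 pole 1/3 set g(ω) = (ω - (1/3))^3*f(ω) = (4*ω**2/9 + 9*ω/10 + 26/25)/(ω + 1/4).
Order-3 pole: residue = g''(a)/2; g''(1/3) = 72816/8575, so the residue is 36408/8575.
List the singular points by increasing real part (a conjugate pair: the negative imaginary part first).

Radius of convergence at 0: 1/4.
At -1/4: a pole of order 1; residue -36408/8575.
At 1/3: a pole of order 3; residue 36408/8575.


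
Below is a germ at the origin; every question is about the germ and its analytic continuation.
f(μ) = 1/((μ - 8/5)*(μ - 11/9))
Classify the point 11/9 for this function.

The denominator factor μ - 11/9 vanishes at 11/9 and appears to the power 1; the numerator there equals 1, nonzero, and no other factor vanishes.
Hence a pole whose order is the multiplicity, 1.

The point is a pole of order 1.


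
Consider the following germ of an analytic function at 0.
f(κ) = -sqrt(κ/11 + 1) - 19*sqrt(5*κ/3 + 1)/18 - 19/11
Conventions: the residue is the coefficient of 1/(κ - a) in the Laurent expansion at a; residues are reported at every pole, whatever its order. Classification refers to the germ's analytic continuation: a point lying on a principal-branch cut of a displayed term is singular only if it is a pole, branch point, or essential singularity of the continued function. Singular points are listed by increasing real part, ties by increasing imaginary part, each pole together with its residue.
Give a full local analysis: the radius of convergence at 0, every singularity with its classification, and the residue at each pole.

Branch term (-19/18)*sqrt(1 - κ/(-3/5)): its argument vanishes at κ = -3/5, a square-root branch point, modulus 3/5.
Branch term (-1)*sqrt(1 - κ/(-11)): its argument vanishes at κ = -11, a square-root branch point, modulus 11.
The radius of convergence is the smallest modulus among the singular points: 3/5.
List the singular points by increasing real part (a conjugate pair: the negative imaginary part first).

Radius of convergence at 0: 3/5.
At -11: an algebraic (square-root) branch point.
At -3/5: an algebraic (square-root) branch point.


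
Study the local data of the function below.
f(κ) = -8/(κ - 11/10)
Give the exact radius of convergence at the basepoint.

The radius of convergence is 11/10.

Denominator factor (κ - 11/10): pole of order 1 at 11/10, modulus 11/10.
The radius of convergence is the smallest modulus among the singular points: 11/10.


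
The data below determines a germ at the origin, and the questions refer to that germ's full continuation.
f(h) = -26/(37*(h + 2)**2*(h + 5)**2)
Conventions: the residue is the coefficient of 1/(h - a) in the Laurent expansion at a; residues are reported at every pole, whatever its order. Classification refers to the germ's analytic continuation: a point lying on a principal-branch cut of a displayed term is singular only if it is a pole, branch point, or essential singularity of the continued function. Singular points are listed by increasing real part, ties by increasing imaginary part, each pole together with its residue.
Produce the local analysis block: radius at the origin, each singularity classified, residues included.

Denominator factor (h + 5)^2: pole of order 2 at -5, modulus 5.
Denominator factor (h + 2)^2: pole of order 2 at -2, modulus 2.
The radius of convergence is the smallest modulus among the singular points: 2.
At the order-2 pole -5 set g(h) = (h - (-5))^2*f(h) = -26/(37*(h + 2)**2).
Order-2 pole: residue = g'(a); g'(-5) = -52/999, so the residue is -52/999.
At the order-2 pole -2 set g(h) = (h - (-2))^2*f(h) = -26/(37*(h + 5)**2).
Order-2 pole: residue = g'(a); g'(-2) = 52/999, so the residue is 52/999.
List the singular points by increasing real part (a conjugate pair: the negative imaginary part first).

Radius of convergence at 0: 2.
At -5: a pole of order 2; residue -52/999.
At -2: a pole of order 2; residue 52/999.


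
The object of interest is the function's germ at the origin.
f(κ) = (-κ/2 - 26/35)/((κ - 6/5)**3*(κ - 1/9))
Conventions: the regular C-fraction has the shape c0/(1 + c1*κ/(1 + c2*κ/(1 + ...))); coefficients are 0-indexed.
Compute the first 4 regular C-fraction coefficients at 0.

Taylor coefficients (expand at 0): a_0 = -325/84, a_1 = -5275/112, a_2 = -900175/2016, a_3 = -18379325/4536.
c0 = a_0 = -325/84. Peel one level at a time: if S = 1 + c*κ/S' with S'(0) = 1, then c is the κ-coefficient of S and S' = c*κ/(S - 1).
S_1 = c0/f = 1 + (-633/52)*κ + (265885/8112)*κ^2 + ...; c1 = -633/52.
S_2 = c1*κ/(S_1 - 1) = 1 + (265885/98748)*κ + (6170225/1602756)*κ^2 + ...; c2 = 265885/98748.
S_3 = c2*κ/(S_2 - 1) = 1 + (-16042585/11220347)*κ + ...; c3 = -16042585/11220347.

The regular C-fraction coefficients are [-325/84, -633/52, 265885/98748, -16042585/11220347].


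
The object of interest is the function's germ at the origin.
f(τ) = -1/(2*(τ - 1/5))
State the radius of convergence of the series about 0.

The radius of convergence is 1/5.

Denominator factor (τ - 1/5): pole of order 1 at 1/5, modulus 1/5.
The radius of convergence is the smallest modulus among the singular points: 1/5.


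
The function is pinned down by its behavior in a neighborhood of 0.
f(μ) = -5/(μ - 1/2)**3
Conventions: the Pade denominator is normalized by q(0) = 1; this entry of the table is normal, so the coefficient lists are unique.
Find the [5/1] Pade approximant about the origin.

The Pade approximant has numerator coefficients [40, 400/3, 320, 640, 3200/3, 1280]; denominator coefficients [1, -8/3].

Taylor coefficients needed (expand at 0): a_0 = 40, a_1 = 240, a_2 = 960, a_3 = 3200, a_4 = 9600, a_5 = 26880, a_6 = 71680.
Write the denominator as Q(μ) = 1 + q1*μ. Requiring Q*f - P = O(μ^7) with deg P <= 5 kills the coefficients of μ^6..μ^6 in Q*f:
  μ^6: a_6 + q1*a_5 = 0, i.e. 71680 + (26880)*q1 = 0.
Solving this linear system: q1 = -8/3.
The numerator is Q*f truncated at degree 5: P0 = a_0 = 40; P1 = a_1 + q1*a_0 = 400/3; P2 = a_2 + q1*a_1 = 320; P3 = a_3 + q1*a_2 = 640; P4 = a_4 + q1*a_3 = 3200/3; P5 = a_5 + q1*a_4 = 1280.


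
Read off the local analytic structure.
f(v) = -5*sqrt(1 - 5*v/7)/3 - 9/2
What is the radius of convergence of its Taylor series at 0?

The radius of convergence is 7/5.

Branch term (-5/3)*sqrt(1 - v/(7/5)): its argument vanishes at v = 7/5, a square-root branch point, modulus 7/5.
The radius of convergence is the smallest modulus among the singular points: 7/5.


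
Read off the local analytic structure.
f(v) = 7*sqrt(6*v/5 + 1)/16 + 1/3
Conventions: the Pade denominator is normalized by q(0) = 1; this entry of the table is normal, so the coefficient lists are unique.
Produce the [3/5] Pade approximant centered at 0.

The Pade approximant has numerator coefficients [37/48, 2691693/1562240, 370737/312448, 19027413/78112000]; denominator coefficients [1, 36999/19528, 243189/244100, 53217/488200, -134379/24410000, 209223/488200000].

Taylor coefficients needed (expand at 0): a_0 = 37/48, a_1 = 21/80, a_2 = -63/800, a_3 = 189/4000, a_4 = -567/16000, a_5 = 11907/400000, a_6 = -107163/4000000, a_7 = 505197/20000000, a_8 = -19702683/800000000.
Write the denominator as Q(v) = 1 + q1*v + q2*v^2 + q3*v^3 + q4*v^4 + q5*v^5. Requiring Q*f - P = O(v^9) with deg P <= 3 kills the coefficients of v^4..v^8 in Q*f:
  v^4: a_4 + q1*a_3 + q2*a_2 + q3*a_1 + q4*a_0 = 0, i.e. -567/16000 + (189/4000)*q1 + (-63/800)*q2 + (21/80)*q3 + (37/48)*q4 = 0.
  v^5: a_5 + q1*a_4 + q2*a_3 + q3*a_2 + q4*a_1 + q5*a_0 = 0, i.e. 11907/400000 + (-567/16000)*q1 + (189/4000)*q2 + (-63/800)*q3 + (21/80)*q4 + (37/48)*q5 = 0.
  v^6: a_6 + q1*a_5 + q2*a_4 + q3*a_3 + q4*a_2 + q5*a_1 = 0, i.e. -107163/4000000 + (11907/400000)*q1 + (-567/16000)*q2 + (189/4000)*q3 + (-63/800)*q4 + (21/80)*q5 = 0.
  v^7: a_7 + q1*a_6 + q2*a_5 + q3*a_4 + q4*a_3 + q5*a_2 = 0, i.e. 505197/20000000 + (-107163/4000000)*q1 + (11907/400000)*q2 + (-567/16000)*q3 + (189/4000)*q4 + (-63/800)*q5 = 0.
  v^8: a_8 + q1*a_7 + q2*a_6 + q3*a_5 + q4*a_4 + q5*a_3 = 0, i.e. -19702683/800000000 + (505197/20000000)*q1 + (-107163/4000000)*q2 + (11907/400000)*q3 + (-567/16000)*q4 + (189/4000)*q5 = 0.
Solving this linear system: q1 = 36999/19528, q2 = 243189/244100, q3 = 53217/488200, q4 = -134379/24410000, q5 = 209223/488200000.
The numerator is Q*f truncated at degree 3: P0 = a_0 = 37/48; P1 = a_1 + q1*a_0 = 2691693/1562240; P2 = a_2 + q1*a_1 + q2*a_0 = 370737/312448; P3 = a_3 + q1*a_2 + q2*a_1 + q3*a_0 = 19027413/78112000.


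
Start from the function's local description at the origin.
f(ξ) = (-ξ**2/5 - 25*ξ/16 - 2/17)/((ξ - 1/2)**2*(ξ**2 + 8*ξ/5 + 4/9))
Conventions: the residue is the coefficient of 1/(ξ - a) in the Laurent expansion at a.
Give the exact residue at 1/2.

The residue is -367551/4920548.

At the order-2 pole 1/2 set g(ξ) = (ξ - (1/2))^2*f(ξ) = (-ξ**2/5 - 25*ξ/16 - 2/17)/(ξ**2 + 8*ξ/5 + 4/9).
Order-2 pole: residue = g'(a); g'(1/2) = -367551/4920548, so the residue is -367551/4920548.


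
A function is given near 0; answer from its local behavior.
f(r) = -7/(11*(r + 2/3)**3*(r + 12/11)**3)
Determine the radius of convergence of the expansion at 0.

Denominator factor (r + 2/3)^3: pole of order 3 at -2/3, modulus 2/3.
Denominator factor (r + 12/11)^3: pole of order 3 at -12/11, modulus 12/11.
The radius of convergence is the smallest modulus among the singular points: 2/3.

The radius of convergence is 2/3.


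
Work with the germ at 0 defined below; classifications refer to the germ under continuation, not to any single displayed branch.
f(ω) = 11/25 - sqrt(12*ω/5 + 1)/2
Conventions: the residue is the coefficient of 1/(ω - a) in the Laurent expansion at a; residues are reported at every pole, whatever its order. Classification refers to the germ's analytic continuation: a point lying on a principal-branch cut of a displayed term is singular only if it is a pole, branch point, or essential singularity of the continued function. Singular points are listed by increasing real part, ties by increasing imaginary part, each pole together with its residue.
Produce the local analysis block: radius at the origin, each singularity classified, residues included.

Radius of convergence at 0: 5/12.
At -5/12: an algebraic (square-root) branch point.

Branch term (-1/2)*sqrt(1 - ω/(-5/12)): its argument vanishes at ω = -5/12, a square-root branch point, modulus 5/12.
The radius of convergence is the smallest modulus among the singular points: 5/12.


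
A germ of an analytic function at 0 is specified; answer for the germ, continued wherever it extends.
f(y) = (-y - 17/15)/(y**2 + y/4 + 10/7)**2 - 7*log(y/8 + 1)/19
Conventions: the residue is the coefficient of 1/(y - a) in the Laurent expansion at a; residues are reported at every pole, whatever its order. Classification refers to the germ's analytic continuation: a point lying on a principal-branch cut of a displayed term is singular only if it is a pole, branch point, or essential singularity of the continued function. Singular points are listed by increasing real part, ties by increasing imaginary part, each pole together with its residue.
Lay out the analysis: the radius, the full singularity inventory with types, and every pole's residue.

Radius of convergence at 0: (1/7)*sqrt(70).
At -8: a logarithmic branch point.
At (-1/8) - ((1/56)*sqrt(4431))*i: a pole of order 2; residue -((13552/6010335)*sqrt(4431))*i.
At (-1/8) + ((1/56)*sqrt(4431))*i: a pole of order 2; residue ((13552/6010335)*sqrt(4431))*i.

Denominator factor (y**2 + y/4 + 10/7)^2: discriminant -633/112, complex-conjugate roots (-1/8) + ((1/56)*sqrt(4431))*i and (-1/8) - ((1/56)*sqrt(4431))*i; poles of order 2, moduli (1/7)*sqrt(70) and (1/7)*sqrt(70).
Branch term (-7/19)*log(1 - y/(-8)): its argument vanishes at y = -8, a logarithmic branch point, modulus 8.
The radius of convergence is the smallest modulus among the singular points: (1/7)*sqrt(70).
The branch term is analytic at (-1/8) - ((1/56)*sqrt(4431))*i and contributes nothing to the residue; only the rational part matters.
The factor y**2 + y/4 + 10/7 splits as (y - a)(y - a') with a = (-1/8) - ((1/56)*sqrt(4431))*i, a' = (-1/8) + ((1/56)*sqrt(4431))*i. At the order-2 pole a set g(y) = (y - a)^2*(rational part) = [-y - 17/15] / (y - a')^2.
Order-2 pole: residue = g'(a); g'((-1/8) - ((1/56)*sqrt(4431))*i) = -((13552/6010335)*sqrt(4431))*i, so the residue is -((13552/6010335)*sqrt(4431))*i.
The branch term is analytic at (-1/8) + ((1/56)*sqrt(4431))*i and contributes nothing to the residue; only the rational part matters.
The factor y**2 + y/4 + 10/7 splits as (y - a)(y - a') with a = (-1/8) + ((1/56)*sqrt(4431))*i, a' = (-1/8) - ((1/56)*sqrt(4431))*i. At the order-2 pole a set g(y) = (y - a)^2*(rational part) = [-y - 17/15] / (y - a')^2.
Order-2 pole: residue = g'(a); g'((-1/8) + ((1/56)*sqrt(4431))*i) = ((13552/6010335)*sqrt(4431))*i, so the residue is ((13552/6010335)*sqrt(4431))*i.
List the singular points by increasing real part (a conjugate pair: the negative imaginary part first).


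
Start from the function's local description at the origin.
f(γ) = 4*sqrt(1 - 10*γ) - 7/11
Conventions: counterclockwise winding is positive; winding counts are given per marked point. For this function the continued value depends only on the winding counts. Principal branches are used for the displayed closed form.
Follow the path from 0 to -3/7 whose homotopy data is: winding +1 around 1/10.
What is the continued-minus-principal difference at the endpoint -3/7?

Continued minus principal equals -(8/7)*sqrt(259).

The rational part is single-valued and drops out of the difference; each branch term changes only by its own monodromy.
(4)*sqrt(1 - γ/(1/10)): winding +1 is odd, the square root flips sign, contributing -2*(4)*sqrt(1 - (-3/7)/(1/10)) = -2*(4)*sqrt(37/7) = -(8/7)*sqrt(259).
Summing the contributions at γ = -3/7 gives -(8/7)*sqrt(259).


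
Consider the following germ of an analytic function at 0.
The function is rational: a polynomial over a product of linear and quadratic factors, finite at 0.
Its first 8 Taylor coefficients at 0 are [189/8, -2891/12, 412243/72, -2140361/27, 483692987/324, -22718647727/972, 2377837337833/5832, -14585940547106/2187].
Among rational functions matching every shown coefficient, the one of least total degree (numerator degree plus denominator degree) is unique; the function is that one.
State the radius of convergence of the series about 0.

The radius of convergence is -7/6 + (1/42)*sqrt(2653).

No rational of total degree below 6 reproduces all 8 coefficients; solving the [2/4] Pade equations on them gives f(ν) = (12*ν**2/7 - 29*ν/27 + 3/8)/((ν**2 - 7*ν/3 - 1/7)*(ν**2 + ν - 1/9)), whose expansion matches every shown term.
Denominator factor (ν**2 + ν - 1/9): discriminant 13/9, real irrational roots -1/2 + (1/6)*sqrt(13) and -1/2 - (1/6)*sqrt(13); poles of order 1, moduli -1/2 + (1/6)*sqrt(13) and 1/2 + (1/6)*sqrt(13).
Denominator factor (ν**2 - 7*ν/3 - 1/7): discriminant 379/63, real irrational roots 7/6 + (1/42)*sqrt(2653) and 7/6 - (1/42)*sqrt(2653); poles of order 1, moduli 7/6 + (1/42)*sqrt(2653) and -7/6 + (1/42)*sqrt(2653).
The radius of convergence is the smallest modulus among the singular points: -7/6 + (1/42)*sqrt(2653).


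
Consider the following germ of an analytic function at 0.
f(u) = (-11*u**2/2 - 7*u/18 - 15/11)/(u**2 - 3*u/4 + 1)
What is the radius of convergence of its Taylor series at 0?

Denominator factor (u**2 - 3*u/4 + 1): discriminant -55/16, complex-conjugate roots (3/8) + ((1/8)*sqrt(55))*i and (3/8) - ((1/8)*sqrt(55))*i; poles of order 1, moduli 1 and 1.
The radius of convergence is the smallest modulus among the singular points: 1.

The radius of convergence is 1.


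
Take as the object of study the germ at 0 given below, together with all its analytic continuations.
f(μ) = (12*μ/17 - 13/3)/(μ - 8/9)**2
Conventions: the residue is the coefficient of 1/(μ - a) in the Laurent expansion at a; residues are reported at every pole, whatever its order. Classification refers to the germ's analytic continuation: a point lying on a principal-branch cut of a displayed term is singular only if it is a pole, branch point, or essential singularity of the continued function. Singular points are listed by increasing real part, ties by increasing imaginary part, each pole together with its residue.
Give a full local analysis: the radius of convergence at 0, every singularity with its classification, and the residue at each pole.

Denominator factor (μ - 8/9)^2: pole of order 2 at 8/9, modulus 8/9.
The radius of convergence is the smallest modulus among the singular points: 8/9.
At the order-2 pole 8/9 set g(μ) = (μ - (8/9))^2*f(μ) = 12*μ/17 - 13/3.
Order-2 pole: residue = g'(a); g'(8/9) = 12/17, so the residue is 12/17.

Radius of convergence at 0: 8/9.
At 8/9: a pole of order 2; residue 12/17.


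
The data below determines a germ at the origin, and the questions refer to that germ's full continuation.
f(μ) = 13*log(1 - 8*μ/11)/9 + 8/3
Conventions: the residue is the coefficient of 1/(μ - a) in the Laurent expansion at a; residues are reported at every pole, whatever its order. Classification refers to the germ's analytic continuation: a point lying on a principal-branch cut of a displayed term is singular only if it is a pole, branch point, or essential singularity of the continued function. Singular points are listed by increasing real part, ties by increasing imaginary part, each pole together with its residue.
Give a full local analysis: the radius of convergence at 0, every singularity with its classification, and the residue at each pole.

Radius of convergence at 0: 11/8.
At 11/8: a logarithmic branch point.

Branch term (13/9)*log(1 - μ/(11/8)): its argument vanishes at μ = 11/8, a logarithmic branch point, modulus 11/8.
The radius of convergence is the smallest modulus among the singular points: 11/8.


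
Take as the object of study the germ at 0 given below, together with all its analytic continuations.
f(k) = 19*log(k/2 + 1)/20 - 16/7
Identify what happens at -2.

The term (19/20)*log(1 - k/(-2)) has argument 1 - -2/(-2) = 0 at -2: a logarithmic (infinitely-sheeted) branch point; the remaining terms are analytic or single-valued there.

The point is a logarithmic branch point.


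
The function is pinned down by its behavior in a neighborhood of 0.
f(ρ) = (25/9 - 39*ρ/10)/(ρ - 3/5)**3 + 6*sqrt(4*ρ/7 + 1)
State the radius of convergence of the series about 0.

Denominator factor (ρ - 3/5)^3: pole of order 3 at 3/5, modulus 3/5.
Branch term (6)*sqrt(1 - ρ/(-7/4)): its argument vanishes at ρ = -7/4, a square-root branch point, modulus 7/4.
The radius of convergence is the smallest modulus among the singular points: 3/5.

The radius of convergence is 3/5.


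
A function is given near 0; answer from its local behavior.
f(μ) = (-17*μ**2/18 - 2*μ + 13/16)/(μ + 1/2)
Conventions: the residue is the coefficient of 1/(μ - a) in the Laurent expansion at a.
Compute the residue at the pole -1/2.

The residue is 227/144.

At the order-1 pole -1/2 set g(μ) = (μ - (-1/2))*f(μ) = -17*μ**2/18 - 2*μ + 13/16.
Simple pole: residue = g(a) at a = -1/2, which is 227/144.


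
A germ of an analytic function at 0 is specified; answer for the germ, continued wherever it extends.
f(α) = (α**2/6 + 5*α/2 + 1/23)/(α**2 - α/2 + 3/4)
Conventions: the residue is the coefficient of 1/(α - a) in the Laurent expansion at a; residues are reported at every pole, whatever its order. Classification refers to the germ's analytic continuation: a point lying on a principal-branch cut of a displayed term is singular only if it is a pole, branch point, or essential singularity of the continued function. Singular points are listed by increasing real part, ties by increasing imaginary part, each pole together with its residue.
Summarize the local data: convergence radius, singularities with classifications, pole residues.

Denominator factor (α**2 - α/2 + 3/4): discriminant -11/4, complex-conjugate roots (1/4) + ((1/4)*sqrt(11))*i and (1/4) - ((1/4)*sqrt(11))*i; poles of order 1, moduli (1/2)*sqrt(3) and (1/2)*sqrt(3).
The radius of convergence is the smallest modulus among the singular points: (1/2)*sqrt(3).
The factor α**2 - α/2 + 3/4 splits as (α - a)(α - a') with a = (1/4) - ((1/4)*sqrt(11))*i, a' = (1/4) + ((1/4)*sqrt(11))*i. At the order-1 pole a set g(α) = (α - a)*f(α) = [α**2/6 + 5*α/2 + 1/23] / (α - a').
Simple pole: residue = g(a) at a = (1/4) - ((1/4)*sqrt(11))*i, which is (31/24) + ((623/6072)*sqrt(11))*i.
The factor α**2 - α/2 + 3/4 splits as (α - a)(α - a') with a = (1/4) + ((1/4)*sqrt(11))*i, a' = (1/4) - ((1/4)*sqrt(11))*i. At the order-1 pole a set g(α) = (α - a)*f(α) = [α**2/6 + 5*α/2 + 1/23] / (α - a').
Simple pole: residue = g(a) at a = (1/4) + ((1/4)*sqrt(11))*i, which is (31/24) - ((623/6072)*sqrt(11))*i.
List the singular points by increasing real part (a conjugate pair: the negative imaginary part first).

Radius of convergence at 0: (1/2)*sqrt(3).
At (1/4) - ((1/4)*sqrt(11))*i: a pole of order 1; residue (31/24) + ((623/6072)*sqrt(11))*i.
At (1/4) + ((1/4)*sqrt(11))*i: a pole of order 1; residue (31/24) - ((623/6072)*sqrt(11))*i.


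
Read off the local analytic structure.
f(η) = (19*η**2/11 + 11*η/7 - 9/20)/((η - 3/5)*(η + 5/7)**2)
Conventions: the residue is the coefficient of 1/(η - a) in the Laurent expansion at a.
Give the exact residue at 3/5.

The residue is 60081/93104.

At the order-1 pole 3/5 set g(η) = (η - (3/5))*f(η) = (19*η**2/11 + 11*η/7 - 9/20)/(η + 5/7)**2.
Simple pole: residue = g(a) at a = 3/5, which is 60081/93104.


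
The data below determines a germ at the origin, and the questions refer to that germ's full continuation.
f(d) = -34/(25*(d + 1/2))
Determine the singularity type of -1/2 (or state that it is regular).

The denominator factor d + 1/2 vanishes at -1/2 and appears to the power 1; the numerator there equals -34/25, nonzero, and no other factor vanishes.
Hence a pole whose order is the multiplicity, 1.

The point is a pole of order 1.


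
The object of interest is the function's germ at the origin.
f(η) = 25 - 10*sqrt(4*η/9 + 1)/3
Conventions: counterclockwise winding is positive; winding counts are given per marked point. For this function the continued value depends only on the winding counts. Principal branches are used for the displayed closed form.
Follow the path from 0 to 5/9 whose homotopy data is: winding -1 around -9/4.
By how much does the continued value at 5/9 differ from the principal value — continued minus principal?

Continued minus principal equals (20/27)*sqrt(101).

The rational part is single-valued and drops out of the difference; each branch term changes only by its own monodromy.
(-10/3)*sqrt(1 - η/(-9/4)): winding -1 is odd, the square root flips sign, contributing -2*(-10/3)*sqrt(1 - (5/9)/(-9/4)) = -2*(-10/3)*sqrt(101/81) = (20/27)*sqrt(101).
Summing the contributions at η = 5/9 gives (20/27)*sqrt(101).


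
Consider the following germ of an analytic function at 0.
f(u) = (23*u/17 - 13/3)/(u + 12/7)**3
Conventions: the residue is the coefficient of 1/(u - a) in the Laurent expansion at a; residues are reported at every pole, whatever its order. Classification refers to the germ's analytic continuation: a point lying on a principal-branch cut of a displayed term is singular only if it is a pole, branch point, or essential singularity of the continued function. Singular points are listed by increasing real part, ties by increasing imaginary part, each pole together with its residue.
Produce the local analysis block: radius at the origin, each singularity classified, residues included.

Denominator factor (u + 12/7)^3: pole of order 3 at -12/7, modulus 12/7.
The radius of convergence is the smallest modulus among the singular points: 12/7.
At the order-3 pole -12/7 set g(u) = (u - (-12/7))^3*f(u) = 23*u/17 - 13/3.
Order-3 pole: residue = g''(a)/2; g''(-12/7) = 0, so the residue is 0.

Radius of convergence at 0: 12/7.
At -12/7: a pole of order 3; residue 0.


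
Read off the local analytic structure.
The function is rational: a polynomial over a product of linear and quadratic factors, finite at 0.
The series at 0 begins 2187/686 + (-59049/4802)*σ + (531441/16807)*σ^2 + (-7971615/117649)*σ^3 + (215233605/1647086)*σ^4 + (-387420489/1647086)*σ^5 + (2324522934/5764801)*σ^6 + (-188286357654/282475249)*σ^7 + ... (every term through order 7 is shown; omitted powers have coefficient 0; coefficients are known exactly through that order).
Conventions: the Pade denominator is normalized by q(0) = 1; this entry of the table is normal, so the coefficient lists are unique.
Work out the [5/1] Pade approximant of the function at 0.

Taylor coefficients needed (read off): a_0 = 2187/686, a_1 = -59049/4802, a_2 = 531441/16807, a_3 = -7971615/117649, a_4 = 215233605/1647086, a_5 = -387420489/1647086, a_6 = 2324522934/5764801.
Write the denominator as Q(σ) = 1 + q1*σ. Requiring Q*f - P = O(σ^7) with deg P <= 5 kills the coefficients of σ^6..σ^6 in Q*f:
  σ^6: a_6 + q1*a_5 = 0, i.e. 2324522934/5764801 + (-387420489/1647086)*q1 = 0.
Solving this linear system: q1 = 12/7.
The numerator is Q*f truncated at degree 5: P0 = a_0 = 2187/686; P1 = a_1 + q1*a_0 = -32805/4802; P2 = a_2 + q1*a_1 = 177147/16807; P3 = a_3 + q1*a_2 = -1594323/117649; P4 = a_4 + q1*a_3 = 23914845/1647086; P5 = a_5 + q1*a_4 = -129140163/11529602.

The Pade approximant has numerator coefficients [2187/686, -32805/4802, 177147/16807, -1594323/117649, 23914845/1647086, -129140163/11529602]; denominator coefficients [1, 12/7].


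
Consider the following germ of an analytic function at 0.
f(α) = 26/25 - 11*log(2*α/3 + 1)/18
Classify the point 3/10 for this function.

There is no denominator, hence no pole anywhere.
Branch term log(1 - α/(-3/2)): argument at 3/10 is 6/5, nonzero, so 3/10 is not its branch point (a point on a principal cut is still regular for the continued germ).
So the germ continues analytically to 3/10.

The point is a regular point.


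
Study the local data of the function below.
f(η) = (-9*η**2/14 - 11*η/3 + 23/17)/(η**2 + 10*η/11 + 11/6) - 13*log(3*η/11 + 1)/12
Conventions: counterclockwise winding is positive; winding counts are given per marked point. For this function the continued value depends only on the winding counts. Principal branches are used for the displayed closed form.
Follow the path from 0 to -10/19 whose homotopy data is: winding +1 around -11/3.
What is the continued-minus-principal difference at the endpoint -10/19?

Continued minus principal equals -(13/6)*pi*i.

The rational part is single-valued and drops out of the difference; each branch term changes only by its own monodromy.
(-13/12)*log(1 - η/(-11/3)): each positive loop around -11/3 adds 2*pi*i to the log, so winding +1 contributes (-13/12)*(1)*2*pi*i = -(13/6)*pi*i.
Summing the contributions at η = -10/19 gives -(13/6)*pi*i.


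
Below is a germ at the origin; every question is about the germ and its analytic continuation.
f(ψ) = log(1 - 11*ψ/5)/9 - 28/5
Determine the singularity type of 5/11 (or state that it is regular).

The point is a logarithmic branch point.

The term (1/9)*log(1 - ψ/(5/11)) has argument 1 - 5/11/(5/11) = 0 at 5/11: a logarithmic (infinitely-sheeted) branch point; the remaining terms are analytic or single-valued there.


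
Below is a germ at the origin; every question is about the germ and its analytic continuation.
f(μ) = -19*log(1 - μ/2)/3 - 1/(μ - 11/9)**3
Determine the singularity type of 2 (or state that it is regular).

The point is a logarithmic branch point.

The term (-19/3)*log(1 - μ/(2)) has argument 1 - 2/(2) = 0 at 2: a logarithmic (infinitely-sheeted) branch point; the remaining terms are analytic or single-valued there.


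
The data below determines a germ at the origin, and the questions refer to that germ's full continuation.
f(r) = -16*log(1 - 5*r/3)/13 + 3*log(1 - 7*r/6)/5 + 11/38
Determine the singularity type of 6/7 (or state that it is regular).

The term (3/5)*log(1 - r/(6/7)) has argument 1 - 6/7/(6/7) = 0 at 6/7: a logarithmic (infinitely-sheeted) branch point; the remaining terms are analytic or single-valued there.

The point is a logarithmic branch point.


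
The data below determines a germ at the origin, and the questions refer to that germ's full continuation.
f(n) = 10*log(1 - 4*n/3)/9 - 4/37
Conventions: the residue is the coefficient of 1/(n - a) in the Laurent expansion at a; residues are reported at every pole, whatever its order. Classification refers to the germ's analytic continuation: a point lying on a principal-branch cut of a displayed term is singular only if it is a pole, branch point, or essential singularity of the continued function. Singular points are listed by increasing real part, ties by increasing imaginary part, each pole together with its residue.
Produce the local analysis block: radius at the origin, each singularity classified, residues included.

Radius of convergence at 0: 3/4.
At 3/4: a logarithmic branch point.

Branch term (10/9)*log(1 - n/(3/4)): its argument vanishes at n = 3/4, a logarithmic branch point, modulus 3/4.
The radius of convergence is the smallest modulus among the singular points: 3/4.


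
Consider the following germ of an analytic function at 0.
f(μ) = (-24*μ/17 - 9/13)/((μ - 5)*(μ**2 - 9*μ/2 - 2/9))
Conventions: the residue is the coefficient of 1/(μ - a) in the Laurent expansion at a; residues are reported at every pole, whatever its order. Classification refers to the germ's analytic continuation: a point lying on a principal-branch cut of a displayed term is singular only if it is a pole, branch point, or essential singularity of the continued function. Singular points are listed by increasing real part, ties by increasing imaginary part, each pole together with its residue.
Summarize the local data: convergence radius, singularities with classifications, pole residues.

Radius of convergence at 0: -9/4 + (1/12)*sqrt(761).
At 9/4 - (1/12)*sqrt(761): a pole of order 1; residue 15417/9061 - (432009/6895421)*sqrt(761).
At 9/4 + (1/12)*sqrt(761): a pole of order 1; residue 15417/9061 + (432009/6895421)*sqrt(761).
At 5: a pole of order 1; residue -30834/9061.


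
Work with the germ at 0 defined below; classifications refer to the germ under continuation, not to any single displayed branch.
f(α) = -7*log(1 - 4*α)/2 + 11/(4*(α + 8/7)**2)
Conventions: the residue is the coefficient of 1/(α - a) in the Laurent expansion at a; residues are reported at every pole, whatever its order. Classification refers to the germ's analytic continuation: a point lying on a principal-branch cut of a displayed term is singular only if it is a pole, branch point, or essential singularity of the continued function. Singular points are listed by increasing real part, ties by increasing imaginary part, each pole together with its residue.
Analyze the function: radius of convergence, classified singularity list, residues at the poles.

Denominator factor (α + 8/7)^2: pole of order 2 at -8/7, modulus 8/7.
Branch term (-7/2)*log(1 - α/(1/4)): its argument vanishes at α = 1/4, a logarithmic branch point, modulus 1/4.
The radius of convergence is the smallest modulus among the singular points: 1/4.
The branch term is analytic at -8/7 and contributes nothing to the residue; only the rational part matters.
At the order-2 pole -8/7 set g(α) = (α - (-8/7))^2*(rational part) = 11/4.
Order-2 pole: residue = g'(a); g'(-8/7) = 0, so the residue is 0.
List the singular points by increasing real part (a conjugate pair: the negative imaginary part first).

Radius of convergence at 0: 1/4.
At -8/7: a pole of order 2; residue 0.
At 1/4: a logarithmic branch point.
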